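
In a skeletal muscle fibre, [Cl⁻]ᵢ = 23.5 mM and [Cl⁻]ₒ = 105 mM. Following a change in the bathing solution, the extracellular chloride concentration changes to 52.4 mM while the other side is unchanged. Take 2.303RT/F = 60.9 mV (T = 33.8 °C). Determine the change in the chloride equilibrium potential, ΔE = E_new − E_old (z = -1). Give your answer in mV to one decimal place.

18.4 mV

E_old = (60.9/-1)·log₁₀(105/23.5) = -39.59 mV
E_new = (60.9/-1)·log₁₀(52.4/23.5) = -21.21 mV
ΔE = -21.21 − (-39.59) = 18.38 mV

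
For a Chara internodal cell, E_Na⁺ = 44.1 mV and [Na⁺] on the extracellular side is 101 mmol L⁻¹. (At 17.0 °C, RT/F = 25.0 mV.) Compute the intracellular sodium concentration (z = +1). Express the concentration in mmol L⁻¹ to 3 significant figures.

Nernst: E = (25.0/1) · ln([out]/[in]), so ln([out]/[in]) = 44.1 × 1 / 25.0 = 1.7640.
[out]/[in] = e^(1.7640) = 5.836.
[in] = 101 / 5.836 = 17.31 mmol L⁻¹.

17.3 mmol L⁻¹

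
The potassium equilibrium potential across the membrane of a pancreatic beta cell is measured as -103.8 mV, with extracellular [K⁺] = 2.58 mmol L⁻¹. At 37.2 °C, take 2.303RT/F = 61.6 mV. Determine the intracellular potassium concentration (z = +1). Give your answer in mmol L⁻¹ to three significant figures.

Nernst: E = (61.6/1) · log₁₀([out]/[in]), so log₁₀([out]/[in]) = -103.8 × 1 / 61.6 = -1.6851.
[out]/[in] = 10^(-1.6851) = 0.02065.
[in] = 2.58 / 0.02065 = 124.9 mmol L⁻¹.

125 mmol L⁻¹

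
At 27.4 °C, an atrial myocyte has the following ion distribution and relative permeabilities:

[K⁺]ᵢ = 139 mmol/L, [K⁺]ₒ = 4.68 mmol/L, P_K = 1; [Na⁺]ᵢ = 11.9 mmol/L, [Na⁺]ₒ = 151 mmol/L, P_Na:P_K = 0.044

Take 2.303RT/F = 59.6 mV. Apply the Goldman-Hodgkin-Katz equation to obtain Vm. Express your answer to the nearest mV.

Vm = 59.6 · log₁₀[(Σ P·[cation]ₒ + Σ P·[anion]ᵢ) / (Σ P·[cation]ᵢ + Σ P·[anion]ₒ)]
Numerator = 1×4.68 + 0.044×151 = 11.32
Denominator = 1×139 + 0.044×11.9 = 139.5
Vm = 59.6 · log₁₀(0.081162) = 59.6 × (-1.0906) = -65.00 mV

-65 mV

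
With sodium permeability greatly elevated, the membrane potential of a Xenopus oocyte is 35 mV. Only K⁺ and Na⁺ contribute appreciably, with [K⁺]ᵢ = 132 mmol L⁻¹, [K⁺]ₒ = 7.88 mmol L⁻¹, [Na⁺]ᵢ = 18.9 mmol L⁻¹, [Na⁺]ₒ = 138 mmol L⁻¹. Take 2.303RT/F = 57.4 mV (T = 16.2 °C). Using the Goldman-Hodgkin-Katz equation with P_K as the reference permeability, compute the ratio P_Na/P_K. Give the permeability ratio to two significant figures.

8.7

Let α = P_Na/P_K. GHK: Vm = 57.4·log₁₀[(Kₒ + α·Naₒ)/(Kᵢ + α·Naᵢ)].
10^(Vm/57.4) = 10^(35.0/57.4) = 4.0715
So 4.0715·(Kᵢ + α·Naᵢ) = Kₒ + α·Naₒ → α = (4.0715·132.0 − 7.88) / (138.0 − 4.0715·18.9)
α = (537.4 − 7.88) / (138.0 − 76.95) = 529.6/61.05 = 8.674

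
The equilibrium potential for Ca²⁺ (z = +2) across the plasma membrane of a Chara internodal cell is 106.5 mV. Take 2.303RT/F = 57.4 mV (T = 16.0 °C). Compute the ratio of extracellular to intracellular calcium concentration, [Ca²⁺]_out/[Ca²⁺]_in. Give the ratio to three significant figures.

5140

log₁₀([out]/[in]) = E·z/(57.4) = 106.5 × 2 / 57.4 = 3.7108
[out]/[in] = 10^(3.7108) = 5138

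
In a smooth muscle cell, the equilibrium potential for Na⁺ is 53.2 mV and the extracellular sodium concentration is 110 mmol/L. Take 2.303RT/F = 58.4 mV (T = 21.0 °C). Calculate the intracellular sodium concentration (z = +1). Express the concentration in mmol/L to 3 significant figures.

Nernst: E = (58.4/1) · log₁₀([out]/[in]), so log₁₀([out]/[in]) = 53.2 × 1 / 58.4 = 0.9110.
[out]/[in] = 10^(0.9110) = 8.146.
[in] = 110 / 8.146 = 13.5 mmol/L.

13.5 mmol/L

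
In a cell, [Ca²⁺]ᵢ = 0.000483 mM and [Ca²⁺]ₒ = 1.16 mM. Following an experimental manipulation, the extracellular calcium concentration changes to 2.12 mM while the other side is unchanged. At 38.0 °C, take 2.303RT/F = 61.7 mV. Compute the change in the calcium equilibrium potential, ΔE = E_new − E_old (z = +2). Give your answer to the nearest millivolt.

8 mV

E_old = (61.7/2)·log₁₀(1.16/0.000483) = 104.29 mV
E_new = (61.7/2)·log₁₀(2.12/0.000483) = 112.37 mV
ΔE = 112.37 − (104.29) = 8.08 mV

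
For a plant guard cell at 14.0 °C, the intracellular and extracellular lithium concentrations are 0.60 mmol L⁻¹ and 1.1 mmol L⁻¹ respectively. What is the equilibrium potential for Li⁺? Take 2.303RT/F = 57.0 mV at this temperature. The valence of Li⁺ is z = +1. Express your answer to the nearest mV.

15 mV

E = (57.0/z) · log₁₀([Li⁺]_out/[Li⁺]_in) with z = +1.
= (57.0/1) · log₁₀(1.1/0.60) = 57.00 · log₁₀(1.833)
= 57.00 · (0.2632) = 15.00 mV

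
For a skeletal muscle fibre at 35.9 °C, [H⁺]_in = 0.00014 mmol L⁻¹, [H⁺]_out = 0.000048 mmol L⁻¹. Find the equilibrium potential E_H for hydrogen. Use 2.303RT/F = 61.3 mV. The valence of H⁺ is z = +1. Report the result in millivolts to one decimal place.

-28.5 mV

E = (61.3/z) · log₁₀([H⁺]_out/[H⁺]_in) with z = +1.
= (61.3/1) · log₁₀(0.000048/0.00014) = 61.30 · log₁₀(0.3429)
= 61.30 · (-0.4649) = -28.50 mV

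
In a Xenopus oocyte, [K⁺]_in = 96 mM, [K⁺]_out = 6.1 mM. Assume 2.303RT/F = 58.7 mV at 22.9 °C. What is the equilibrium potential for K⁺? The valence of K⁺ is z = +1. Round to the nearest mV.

E = (58.7/z) · log₁₀([K⁺]_out/[K⁺]_in) with z = +1.
= (58.7/1) · log₁₀(6.1/96) = 58.70 · log₁₀(0.06354)
= 58.70 · (-1.1969) = -70.26 mV

-70 mV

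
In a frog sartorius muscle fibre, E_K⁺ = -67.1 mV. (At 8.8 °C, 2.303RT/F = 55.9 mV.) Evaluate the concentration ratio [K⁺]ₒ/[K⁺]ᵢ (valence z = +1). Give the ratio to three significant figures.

log₁₀([out]/[in]) = E·z/(55.9) = -67.1 × 1 / 55.9 = -1.2004
[out]/[in] = 10^(-1.2004) = 0.06304

0.0630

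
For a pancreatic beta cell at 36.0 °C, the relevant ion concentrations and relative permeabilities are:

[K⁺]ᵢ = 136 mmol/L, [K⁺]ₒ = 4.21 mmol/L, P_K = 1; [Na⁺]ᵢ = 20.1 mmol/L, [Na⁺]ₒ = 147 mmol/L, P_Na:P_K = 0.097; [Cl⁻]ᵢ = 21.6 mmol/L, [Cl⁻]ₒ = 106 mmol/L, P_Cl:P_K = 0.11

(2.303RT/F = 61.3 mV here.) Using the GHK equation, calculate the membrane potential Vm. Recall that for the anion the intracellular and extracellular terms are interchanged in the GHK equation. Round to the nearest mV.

Vm = 61.3 · log₁₀[(Σ P·[cation]ₒ + Σ P·[anion]ᵢ) / (Σ P·[cation]ᵢ + Σ P·[anion]ₒ)]
Numerator = 1×4.21 + 0.097×147 + 0.11×21.6 = 20.85
Denominator = 1×136 + 0.097×20.1 + 0.11×106 = 149.6
Vm = 61.3 · log₁₀(0.13933) = 61.3 × (-0.8560) = -52.47 mV

-52 mV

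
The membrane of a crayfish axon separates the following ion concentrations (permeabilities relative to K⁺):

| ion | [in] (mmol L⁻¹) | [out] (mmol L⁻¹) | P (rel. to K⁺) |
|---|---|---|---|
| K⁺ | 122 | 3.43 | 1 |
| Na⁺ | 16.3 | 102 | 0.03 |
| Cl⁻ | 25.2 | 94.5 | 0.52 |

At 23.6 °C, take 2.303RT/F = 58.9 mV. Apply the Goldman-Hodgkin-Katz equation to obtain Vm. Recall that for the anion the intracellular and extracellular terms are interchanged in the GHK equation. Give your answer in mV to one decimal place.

Vm = 58.9 · log₁₀[(Σ P·[cation]ₒ + Σ P·[anion]ᵢ) / (Σ P·[cation]ᵢ + Σ P·[anion]ₒ)]
Numerator = 1×3.43 + 0.03×102 + 0.52×25.2 = 19.59
Denominator = 1×122 + 0.03×16.3 + 0.52×94.5 = 171.6
Vm = 58.9 · log₁₀(0.11416) = 58.9 × (-0.9425) = -55.51 mV

-55.5 mV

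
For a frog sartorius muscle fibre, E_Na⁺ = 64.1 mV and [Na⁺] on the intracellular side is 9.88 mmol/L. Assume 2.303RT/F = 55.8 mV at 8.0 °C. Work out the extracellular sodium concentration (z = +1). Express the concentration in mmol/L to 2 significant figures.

Nernst: E = (55.8/1) · log₁₀([out]/[in]), so log₁₀([out]/[in]) = 64.1 × 1 / 55.8 = 1.1487.
[out]/[in] = 10^(1.1487) = 14.08.
[out] = 14.08 × 9.88 = 139.2 mmol/L.

140 mmol/L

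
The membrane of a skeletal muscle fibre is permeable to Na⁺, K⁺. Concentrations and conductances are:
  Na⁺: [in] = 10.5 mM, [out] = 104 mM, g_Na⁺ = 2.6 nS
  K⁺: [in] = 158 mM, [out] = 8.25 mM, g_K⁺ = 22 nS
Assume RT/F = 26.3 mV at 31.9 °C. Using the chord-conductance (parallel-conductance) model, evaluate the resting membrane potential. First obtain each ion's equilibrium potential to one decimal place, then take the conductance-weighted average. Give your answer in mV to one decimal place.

-63.0 mV

E_Na⁺ = (26.3/1)·ln(104/10.5) = 60.3 mV
E_K⁺ = (26.3/1)·ln(8.25/158) = -77.6 mV
Vm = (Σ gᵢEᵢ)/(Σ gᵢ) = (2.6·60.3 + 22·-77.6) / (2.6 + 22)
= -1550.42 / 24.6 = -63.03 mV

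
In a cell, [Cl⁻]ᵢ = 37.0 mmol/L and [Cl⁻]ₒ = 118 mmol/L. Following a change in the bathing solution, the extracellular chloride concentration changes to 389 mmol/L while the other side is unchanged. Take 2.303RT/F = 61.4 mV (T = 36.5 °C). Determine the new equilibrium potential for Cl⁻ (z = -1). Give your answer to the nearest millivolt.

-63 mV

After the shift: [Cl⁻]_out = 389, [Cl⁻]_in = 37.0 mmol/L.
E_new = (61.4/-1)·log₁₀(389/37.0) = -61.40 · (1.0217) = -62.74 mV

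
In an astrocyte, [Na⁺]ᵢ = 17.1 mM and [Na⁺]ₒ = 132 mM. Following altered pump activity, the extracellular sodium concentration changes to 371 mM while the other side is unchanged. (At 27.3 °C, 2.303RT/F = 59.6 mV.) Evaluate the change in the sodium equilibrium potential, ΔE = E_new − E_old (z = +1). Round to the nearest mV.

27 mV

E_old = (59.6/1)·log₁₀(132/17.1) = 52.90 mV
E_new = (59.6/1)·log₁₀(371/17.1) = 79.65 mV
ΔE = 79.65 − (52.90) = 26.75 mV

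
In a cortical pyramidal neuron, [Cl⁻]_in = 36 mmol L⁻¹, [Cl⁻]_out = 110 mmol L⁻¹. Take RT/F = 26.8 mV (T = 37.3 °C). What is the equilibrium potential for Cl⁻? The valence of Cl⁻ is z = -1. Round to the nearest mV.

E = (26.8/z) · ln([Cl⁻]_out/[Cl⁻]_in) with z = -1.
For an anion, dividing by z = -1 reverses the sign.
= (26.8/-1) · ln(110/36) = -26.80 · ln(3.056)
= -26.80 · (1.1170) = -29.93 mV

-30 mV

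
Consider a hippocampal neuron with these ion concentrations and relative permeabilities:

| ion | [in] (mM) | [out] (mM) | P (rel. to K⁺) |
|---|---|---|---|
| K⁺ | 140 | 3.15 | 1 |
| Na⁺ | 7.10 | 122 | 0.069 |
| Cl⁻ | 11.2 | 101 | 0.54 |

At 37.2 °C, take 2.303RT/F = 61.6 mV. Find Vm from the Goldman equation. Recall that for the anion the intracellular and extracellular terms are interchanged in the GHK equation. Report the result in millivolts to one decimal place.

Vm = 61.6 · log₁₀[(Σ P·[cation]ₒ + Σ P·[anion]ᵢ) / (Σ P·[cation]ᵢ + Σ P·[anion]ₒ)]
Numerator = 1×3.15 + 0.069×122 + 0.54×11.2 = 17.62
Denominator = 1×140 + 0.069×7.10 + 0.54×101 = 195
Vm = 61.6 · log₁₀(0.090325) = 61.6 × (-1.0442) = -64.32 mV

-64.3 mV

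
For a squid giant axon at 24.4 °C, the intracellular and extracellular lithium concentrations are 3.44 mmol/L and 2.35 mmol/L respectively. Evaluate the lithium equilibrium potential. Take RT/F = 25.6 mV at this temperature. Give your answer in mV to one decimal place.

-9.8 mV

E = (25.6/z) · ln([Li⁺]_out/[Li⁺]_in) with z = +1.
= (25.6/1) · ln(2.35/3.44) = 25.60 · ln(0.6831)
= 25.60 · (-0.3811) = -9.76 mV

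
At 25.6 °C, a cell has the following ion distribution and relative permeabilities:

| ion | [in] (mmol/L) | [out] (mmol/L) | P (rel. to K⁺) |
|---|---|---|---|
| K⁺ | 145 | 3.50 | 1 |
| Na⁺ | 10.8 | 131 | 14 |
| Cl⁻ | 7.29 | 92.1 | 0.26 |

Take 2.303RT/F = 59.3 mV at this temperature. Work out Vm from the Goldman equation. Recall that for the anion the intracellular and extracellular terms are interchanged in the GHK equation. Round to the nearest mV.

Vm = 59.3 · log₁₀[(Σ P·[cation]ₒ + Σ P·[anion]ᵢ) / (Σ P·[cation]ᵢ + Σ P·[anion]ₒ)]
Numerator = 1×3.50 + 14×131 + 0.26×7.29 = 1839
Denominator = 1×145 + 14×10.8 + 0.26×92.1 = 320.1
Vm = 59.3 · log₁₀(5.7455) = 59.3 × (0.7593) = 45.03 mV

45 mV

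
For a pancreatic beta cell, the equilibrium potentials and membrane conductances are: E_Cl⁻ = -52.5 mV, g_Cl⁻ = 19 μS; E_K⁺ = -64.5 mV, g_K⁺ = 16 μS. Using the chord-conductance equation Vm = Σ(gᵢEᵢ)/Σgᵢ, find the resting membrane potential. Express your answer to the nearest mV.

-58 mV

Σ gᵢEᵢ = 19·(-52.5) + 16·(-64.5) = -2029.50
Σ gᵢ = 19 + 16 = 35
Vm = -2029.50 / 35 = -57.99 mV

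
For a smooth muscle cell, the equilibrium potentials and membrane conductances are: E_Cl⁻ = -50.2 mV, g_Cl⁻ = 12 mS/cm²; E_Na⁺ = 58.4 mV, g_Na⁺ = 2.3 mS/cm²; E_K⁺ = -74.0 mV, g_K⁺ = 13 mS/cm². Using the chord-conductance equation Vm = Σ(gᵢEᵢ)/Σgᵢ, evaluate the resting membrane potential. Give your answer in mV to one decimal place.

Σ gᵢEᵢ = 12·(-50.2) + 2.3·(58.4) + 13·(-74.0) = -1430.08
Σ gᵢ = 12 + 2.3 + 13 = 27.3
Vm = -1430.08 / 27.3 = -52.38 mV

-52.4 mV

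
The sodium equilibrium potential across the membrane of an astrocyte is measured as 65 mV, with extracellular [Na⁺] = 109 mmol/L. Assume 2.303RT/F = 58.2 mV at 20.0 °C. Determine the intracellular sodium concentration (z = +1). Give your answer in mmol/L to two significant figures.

8.3 mmol/L

Nernst: E = (58.2/1) · log₁₀([out]/[in]), so log₁₀([out]/[in]) = 65.0 × 1 / 58.2 = 1.1168.
[out]/[in] = 10^(1.1168) = 13.09.
[in] = 109 / 13.09 = 8.329 mmol/L.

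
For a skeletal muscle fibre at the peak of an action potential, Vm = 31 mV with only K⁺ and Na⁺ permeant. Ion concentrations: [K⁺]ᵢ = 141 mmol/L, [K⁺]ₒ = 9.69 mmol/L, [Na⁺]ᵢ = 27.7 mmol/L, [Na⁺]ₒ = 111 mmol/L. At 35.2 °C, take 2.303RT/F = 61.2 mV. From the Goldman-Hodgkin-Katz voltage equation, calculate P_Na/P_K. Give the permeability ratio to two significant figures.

Let α = P_Na/P_K. GHK: Vm = 61.2·log₁₀[(Kₒ + α·Naₒ)/(Kᵢ + α·Naᵢ)].
10^(Vm/61.2) = 10^(31.0/61.2) = 3.2102
So 3.2102·(Kᵢ + α·Naᵢ) = Kₒ + α·Naₒ → α = (3.2102·141.0 − 9.69) / (111.0 − 3.2102·27.7)
α = (452.6 − 9.69) / (111.0 − 88.92) = 443/22.08 = 20.06

20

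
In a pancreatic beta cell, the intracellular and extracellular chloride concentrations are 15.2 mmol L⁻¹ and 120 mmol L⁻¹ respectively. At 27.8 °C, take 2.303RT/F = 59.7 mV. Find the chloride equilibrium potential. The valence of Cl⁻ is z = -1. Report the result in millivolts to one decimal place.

-53.6 mV

E = (59.7/z) · log₁₀([Cl⁻]_out/[Cl⁻]_in) with z = -1.
For an anion, dividing by z = -1 reverses the sign.
= (59.7/-1) · log₁₀(120/15.2) = -59.70 · log₁₀(7.895)
= -59.70 · (0.8973) = -53.57 mV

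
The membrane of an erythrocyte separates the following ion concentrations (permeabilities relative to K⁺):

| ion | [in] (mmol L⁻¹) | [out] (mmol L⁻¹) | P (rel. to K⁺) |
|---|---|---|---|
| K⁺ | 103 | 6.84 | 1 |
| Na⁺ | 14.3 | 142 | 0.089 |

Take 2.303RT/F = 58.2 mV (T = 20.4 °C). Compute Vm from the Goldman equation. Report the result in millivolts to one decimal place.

-42.4 mV

Vm = 58.2 · log₁₀[(Σ P·[cation]ₒ + Σ P·[anion]ᵢ) / (Σ P·[cation]ᵢ + Σ P·[anion]ₒ)]
Numerator = 1×6.84 + 0.089×142 = 19.48
Denominator = 1×103 + 0.089×14.3 = 104.3
Vm = 58.2 · log₁₀(0.1868) = 58.2 × (-0.7286) = -42.41 mV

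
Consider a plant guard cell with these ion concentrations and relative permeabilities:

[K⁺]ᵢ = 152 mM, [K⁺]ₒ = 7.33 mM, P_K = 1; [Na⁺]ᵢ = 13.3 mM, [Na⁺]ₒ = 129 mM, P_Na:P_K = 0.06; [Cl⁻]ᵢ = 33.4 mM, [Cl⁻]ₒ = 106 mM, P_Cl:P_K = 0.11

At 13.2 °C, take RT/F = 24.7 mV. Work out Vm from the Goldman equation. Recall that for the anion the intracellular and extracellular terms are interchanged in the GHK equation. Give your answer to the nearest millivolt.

-54 mV

Vm = 24.7 · ln[(Σ P·[cation]ₒ + Σ P·[anion]ᵢ) / (Σ P·[cation]ᵢ + Σ P·[anion]ₒ)]
Numerator = 1×7.33 + 0.06×129 + 0.11×33.4 = 18.74
Denominator = 1×152 + 0.06×13.3 + 0.11×106 = 164.5
Vm = 24.7 · ln(0.11397) = 24.7 × (-2.1718) = -53.64 mV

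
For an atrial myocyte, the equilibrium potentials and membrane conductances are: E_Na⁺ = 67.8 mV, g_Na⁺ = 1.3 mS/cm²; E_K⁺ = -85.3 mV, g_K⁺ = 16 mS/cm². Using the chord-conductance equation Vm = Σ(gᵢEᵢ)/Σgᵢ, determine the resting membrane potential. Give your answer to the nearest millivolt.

-74 mV

Σ gᵢEᵢ = 1.3·(67.8) + 16·(-85.3) = -1276.66
Σ gᵢ = 1.3 + 16 = 17.3
Vm = -1276.66 / 17.3 = -73.80 mV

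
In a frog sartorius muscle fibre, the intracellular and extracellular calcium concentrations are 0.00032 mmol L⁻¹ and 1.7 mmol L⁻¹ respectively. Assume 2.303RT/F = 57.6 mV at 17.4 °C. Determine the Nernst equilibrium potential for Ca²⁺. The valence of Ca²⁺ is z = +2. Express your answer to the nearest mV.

107 mV

E = (57.6/z) · log₁₀([Ca²⁺]_out/[Ca²⁺]_in) with z = +2.
= (57.6/2) · log₁₀(1.7/0.00032) = 28.80 · log₁₀(5312)
= 28.80 · (3.7253) = 107.29 mV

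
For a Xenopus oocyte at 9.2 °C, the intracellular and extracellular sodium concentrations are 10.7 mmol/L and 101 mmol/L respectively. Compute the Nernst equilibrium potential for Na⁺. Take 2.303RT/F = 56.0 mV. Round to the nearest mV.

E = (56.0/z) · log₁₀([Na⁺]_out/[Na⁺]_in) with z = +1.
= (56.0/1) · log₁₀(101/10.7) = 56.00 · log₁₀(9.439)
= 56.00 · (0.9749) = 54.60 mV

55 mV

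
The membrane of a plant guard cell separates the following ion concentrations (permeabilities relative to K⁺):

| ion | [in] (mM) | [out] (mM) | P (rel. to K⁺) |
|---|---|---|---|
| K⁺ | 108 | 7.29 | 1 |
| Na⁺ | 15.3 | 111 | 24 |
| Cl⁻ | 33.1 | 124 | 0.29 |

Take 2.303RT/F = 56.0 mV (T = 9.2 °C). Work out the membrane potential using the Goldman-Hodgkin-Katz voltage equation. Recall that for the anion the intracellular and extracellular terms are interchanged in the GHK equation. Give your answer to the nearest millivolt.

40 mV

Vm = 56.0 · log₁₀[(Σ P·[cation]ₒ + Σ P·[anion]ᵢ) / (Σ P·[cation]ᵢ + Σ P·[anion]ₒ)]
Numerator = 1×7.29 + 24×111 + 0.29×33.1 = 2681
Denominator = 1×108 + 24×15.3 + 0.29×124 = 511.2
Vm = 56.0 · log₁₀(5.2447) = 56.0 × (0.7197) = 40.30 mV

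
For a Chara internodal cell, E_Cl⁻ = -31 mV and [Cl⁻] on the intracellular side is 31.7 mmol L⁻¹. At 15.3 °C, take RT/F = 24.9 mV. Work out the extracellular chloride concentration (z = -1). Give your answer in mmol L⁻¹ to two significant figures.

110 mmol L⁻¹

Nernst: E = (24.9/-1) · ln([out]/[in]), so ln([out]/[in]) = -31.0 × -1 / 24.9 = 1.2450.
[out]/[in] = e^(1.2450) = 3.473.
[out] = 3.473 × 31.7 = 110.1 mmol L⁻¹.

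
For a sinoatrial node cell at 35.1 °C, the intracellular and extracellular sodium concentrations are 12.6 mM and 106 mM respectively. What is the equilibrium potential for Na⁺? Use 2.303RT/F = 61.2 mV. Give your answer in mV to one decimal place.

E = (61.2/z) · log₁₀([Na⁺]_out/[Na⁺]_in) with z = +1.
= (61.2/1) · log₁₀(106/12.6) = 61.20 · log₁₀(8.413)
= 61.20 · (0.9249) = 56.61 mV

56.6 mV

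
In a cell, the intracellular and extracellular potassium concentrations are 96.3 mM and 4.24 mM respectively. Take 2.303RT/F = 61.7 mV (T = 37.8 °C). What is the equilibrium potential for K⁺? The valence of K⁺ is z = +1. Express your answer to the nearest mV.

E = (61.7/z) · log₁₀([K⁺]_out/[K⁺]_in) with z = +1.
= (61.7/1) · log₁₀(4.24/96.3) = 61.70 · log₁₀(0.04403)
= 61.70 · (-1.3563) = -83.68 mV

-84 mV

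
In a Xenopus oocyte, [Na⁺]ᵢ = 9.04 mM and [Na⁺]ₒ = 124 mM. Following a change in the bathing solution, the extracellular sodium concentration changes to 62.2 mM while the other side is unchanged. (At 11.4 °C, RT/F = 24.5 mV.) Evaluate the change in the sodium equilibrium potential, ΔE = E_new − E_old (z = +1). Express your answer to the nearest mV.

-17 mV

E_old = (24.5/1)·ln(124/9.04) = 64.16 mV
E_new = (24.5/1)·ln(62.2/9.04) = 47.25 mV
ΔE = 47.25 − (64.16) = -16.90 mV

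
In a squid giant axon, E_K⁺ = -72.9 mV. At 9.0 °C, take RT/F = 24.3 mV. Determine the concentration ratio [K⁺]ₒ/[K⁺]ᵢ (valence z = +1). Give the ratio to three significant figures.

0.0498

ln([out]/[in]) = E·z/(24.3) = -72.9 × 1 / 24.3 = -3.0000
[out]/[in] = e^(-3.0000) = 0.04979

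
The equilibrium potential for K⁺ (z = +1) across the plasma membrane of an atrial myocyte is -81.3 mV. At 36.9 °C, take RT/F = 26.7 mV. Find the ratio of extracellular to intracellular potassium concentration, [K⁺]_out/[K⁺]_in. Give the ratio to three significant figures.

ln([out]/[in]) = E·z/(26.7) = -81.3 × 1 / 26.7 = -3.0449
[out]/[in] = e^(-3.0449) = 0.0476

0.0476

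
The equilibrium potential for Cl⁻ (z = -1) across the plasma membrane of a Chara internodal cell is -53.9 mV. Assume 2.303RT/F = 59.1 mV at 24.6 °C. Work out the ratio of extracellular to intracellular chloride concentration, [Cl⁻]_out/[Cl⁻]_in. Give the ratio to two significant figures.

log₁₀([out]/[in]) = E·z/(59.1) = -53.9 × -1 / 59.1 = 0.9120
[out]/[in] = 10^(0.9120) = 8.166

8.2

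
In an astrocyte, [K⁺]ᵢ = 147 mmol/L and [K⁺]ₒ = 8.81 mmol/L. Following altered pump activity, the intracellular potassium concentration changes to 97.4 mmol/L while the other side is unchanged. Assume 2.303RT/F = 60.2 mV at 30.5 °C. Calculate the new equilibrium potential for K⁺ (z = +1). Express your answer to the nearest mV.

-63 mV

After the shift: [K⁺]_out = 8.81, [K⁺]_in = 97.4 mmol/L.
E_new = (60.2/1)·log₁₀(8.81/97.4) = 60.20 · (-1.0436) = -62.82 mV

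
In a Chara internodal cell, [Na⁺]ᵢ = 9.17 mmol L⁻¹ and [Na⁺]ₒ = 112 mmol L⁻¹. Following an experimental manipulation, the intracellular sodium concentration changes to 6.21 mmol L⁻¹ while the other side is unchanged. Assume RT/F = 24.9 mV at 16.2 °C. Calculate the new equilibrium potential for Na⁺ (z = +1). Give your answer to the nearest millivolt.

After the shift: [Na⁺]_out = 112, [Na⁺]_in = 6.21 mmol L⁻¹.
E_new = (24.9/1)·ln(112/6.21) = 24.90 · (2.8923) = 72.02 mV

72 mV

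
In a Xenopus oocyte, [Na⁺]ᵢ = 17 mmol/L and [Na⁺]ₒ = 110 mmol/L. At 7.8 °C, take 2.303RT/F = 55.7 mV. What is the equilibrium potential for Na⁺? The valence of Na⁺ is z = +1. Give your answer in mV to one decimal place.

E = (55.7/z) · log₁₀([Na⁺]_out/[Na⁺]_in) with z = +1.
= (55.7/1) · log₁₀(110/17) = 55.70 · log₁₀(6.471)
= 55.70 · (0.8109) = 45.17 mV

45.2 mV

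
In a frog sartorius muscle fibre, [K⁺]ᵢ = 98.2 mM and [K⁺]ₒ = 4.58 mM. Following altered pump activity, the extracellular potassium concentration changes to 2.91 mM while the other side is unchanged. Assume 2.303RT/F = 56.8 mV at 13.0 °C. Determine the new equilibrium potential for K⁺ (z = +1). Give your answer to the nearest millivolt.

After the shift: [K⁺]_out = 2.91, [K⁺]_in = 98.2 mM.
E_new = (56.8/1)·log₁₀(2.91/98.2) = 56.80 · (-1.5282) = -86.80 mV

-87 mV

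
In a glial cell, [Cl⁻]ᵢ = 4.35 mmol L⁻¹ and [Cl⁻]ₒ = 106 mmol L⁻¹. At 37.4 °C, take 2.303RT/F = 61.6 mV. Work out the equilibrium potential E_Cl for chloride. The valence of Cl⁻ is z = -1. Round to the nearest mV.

E = (61.6/z) · log₁₀([Cl⁻]_out/[Cl⁻]_in) with z = -1.
For an anion, dividing by z = -1 reverses the sign.
= (61.6/-1) · log₁₀(106/4.35) = -61.60 · log₁₀(24.37)
= -61.60 · (1.3868) = -85.43 mV

-85 mV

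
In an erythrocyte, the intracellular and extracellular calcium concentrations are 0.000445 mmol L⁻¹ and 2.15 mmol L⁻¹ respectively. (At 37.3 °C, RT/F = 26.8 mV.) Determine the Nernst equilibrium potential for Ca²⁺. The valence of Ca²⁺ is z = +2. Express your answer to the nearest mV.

114 mV

E = (26.8/z) · ln([Ca²⁺]_out/[Ca²⁺]_in) with z = +2.
= (26.8/2) · ln(2.15/0.000445) = 13.40 · ln(4831)
= 13.40 · (8.4829) = 113.67 mV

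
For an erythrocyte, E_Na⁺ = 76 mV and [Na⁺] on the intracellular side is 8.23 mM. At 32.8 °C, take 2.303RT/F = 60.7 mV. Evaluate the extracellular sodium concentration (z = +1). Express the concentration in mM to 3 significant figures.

147 mM

Nernst: E = (60.7/1) · log₁₀([out]/[in]), so log₁₀([out]/[in]) = 76.0 × 1 / 60.7 = 1.2521.
[out]/[in] = 10^(1.2521) = 17.87.
[out] = 17.87 × 8.23 = 147 mM.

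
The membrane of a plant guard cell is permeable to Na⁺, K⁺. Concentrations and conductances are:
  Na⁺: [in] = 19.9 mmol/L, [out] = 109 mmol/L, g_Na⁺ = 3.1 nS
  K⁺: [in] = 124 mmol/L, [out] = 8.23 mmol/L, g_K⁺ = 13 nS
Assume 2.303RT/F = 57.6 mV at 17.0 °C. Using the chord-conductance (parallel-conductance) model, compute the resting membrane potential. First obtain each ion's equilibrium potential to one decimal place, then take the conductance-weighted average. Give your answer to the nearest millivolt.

E_Na⁺ = (57.6/1)·log₁₀(109/19.9) = 42.5 mV
E_K⁺ = (57.6/1)·log₁₀(8.23/124) = -67.9 mV
Vm = (Σ gᵢEᵢ)/(Σ gᵢ) = (3.1·42.5 + 13·-67.9) / (3.1 + 13)
= -750.95 / 16.1 = -46.64 mV

-47 mV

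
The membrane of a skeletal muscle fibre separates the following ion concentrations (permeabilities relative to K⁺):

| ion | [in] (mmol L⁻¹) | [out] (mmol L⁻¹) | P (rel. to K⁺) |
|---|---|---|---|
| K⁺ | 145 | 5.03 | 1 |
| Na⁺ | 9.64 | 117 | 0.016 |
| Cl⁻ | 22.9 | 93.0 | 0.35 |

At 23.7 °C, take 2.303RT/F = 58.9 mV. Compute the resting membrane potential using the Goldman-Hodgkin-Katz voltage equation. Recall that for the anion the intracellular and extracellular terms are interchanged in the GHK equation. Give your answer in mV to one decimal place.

Vm = 58.9 · log₁₀[(Σ P·[cation]ₒ + Σ P·[anion]ᵢ) / (Σ P·[cation]ᵢ + Σ P·[anion]ₒ)]
Numerator = 1×5.03 + 0.016×117 + 0.35×22.9 = 14.92
Denominator = 1×145 + 0.016×9.64 + 0.35×93.0 = 177.7
Vm = 58.9 · log₁₀(0.083943) = 58.9 × (-1.0760) = -63.38 mV

-63.4 mV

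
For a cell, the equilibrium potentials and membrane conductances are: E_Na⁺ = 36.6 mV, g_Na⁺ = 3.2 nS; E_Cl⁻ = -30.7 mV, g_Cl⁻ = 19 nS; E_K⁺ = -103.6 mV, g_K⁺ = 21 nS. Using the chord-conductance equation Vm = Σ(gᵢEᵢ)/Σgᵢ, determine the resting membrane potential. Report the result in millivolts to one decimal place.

-61.2 mV

Σ gᵢEᵢ = 3.2·(36.6) + 19·(-30.7) + 21·(-103.6) = -2641.78
Σ gᵢ = 3.2 + 19 + 21 = 43.2
Vm = -2641.78 / 43.2 = -61.15 mV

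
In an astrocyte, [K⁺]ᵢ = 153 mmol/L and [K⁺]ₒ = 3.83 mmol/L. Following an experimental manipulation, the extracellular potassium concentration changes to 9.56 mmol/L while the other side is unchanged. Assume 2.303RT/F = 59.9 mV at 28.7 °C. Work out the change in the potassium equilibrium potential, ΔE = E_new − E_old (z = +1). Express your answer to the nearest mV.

E_old = (59.9/1)·log₁₀(3.83/153) = -95.93 mV
E_new = (59.9/1)·log₁₀(9.56/153) = -72.13 mV
ΔE = -72.13 − (-95.93) = 23.80 mV

24 mV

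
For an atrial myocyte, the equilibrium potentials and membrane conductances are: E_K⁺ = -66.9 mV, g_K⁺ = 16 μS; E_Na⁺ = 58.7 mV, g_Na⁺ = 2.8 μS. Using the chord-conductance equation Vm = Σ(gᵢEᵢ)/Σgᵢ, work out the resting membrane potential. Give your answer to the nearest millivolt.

-48 mV

Σ gᵢEᵢ = 16·(-66.9) + 2.8·(58.7) = -906.04
Σ gᵢ = 16 + 2.8 = 18.8
Vm = -906.04 / 18.8 = -48.19 mV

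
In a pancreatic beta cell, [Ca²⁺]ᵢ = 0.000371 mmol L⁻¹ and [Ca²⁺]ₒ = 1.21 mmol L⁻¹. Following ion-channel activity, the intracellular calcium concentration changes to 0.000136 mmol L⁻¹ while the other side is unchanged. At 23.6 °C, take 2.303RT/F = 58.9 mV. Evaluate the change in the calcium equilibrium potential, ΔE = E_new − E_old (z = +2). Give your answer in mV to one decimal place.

E_old = (58.9/2)·log₁₀(1.21/0.000371) = 103.47 mV
E_new = (58.9/2)·log₁₀(1.21/0.000136) = 116.31 mV
ΔE = 116.31 − (103.47) = 12.84 mV

12.8 mV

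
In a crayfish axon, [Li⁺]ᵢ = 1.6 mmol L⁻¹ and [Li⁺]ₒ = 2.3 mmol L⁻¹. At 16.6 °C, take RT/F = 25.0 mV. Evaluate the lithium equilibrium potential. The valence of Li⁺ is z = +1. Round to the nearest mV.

9 mV

E = (25.0/z) · ln([Li⁺]_out/[Li⁺]_in) with z = +1.
= (25.0/1) · ln(2.3/1.6) = 25.00 · ln(1.437)
= 25.00 · (0.3629) = 9.07 mV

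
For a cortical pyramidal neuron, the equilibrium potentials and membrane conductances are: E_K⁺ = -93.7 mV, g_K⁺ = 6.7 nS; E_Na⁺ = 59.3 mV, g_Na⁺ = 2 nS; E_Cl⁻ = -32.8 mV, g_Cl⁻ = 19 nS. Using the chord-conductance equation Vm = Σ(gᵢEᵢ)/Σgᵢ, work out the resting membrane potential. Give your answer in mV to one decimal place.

Σ gᵢEᵢ = 6.7·(-93.7) + 2·(59.3) + 19·(-32.8) = -1132.39
Σ gᵢ = 6.7 + 2 + 19 = 27.7
Vm = -1132.39 / 27.7 = -40.88 mV

-40.9 mV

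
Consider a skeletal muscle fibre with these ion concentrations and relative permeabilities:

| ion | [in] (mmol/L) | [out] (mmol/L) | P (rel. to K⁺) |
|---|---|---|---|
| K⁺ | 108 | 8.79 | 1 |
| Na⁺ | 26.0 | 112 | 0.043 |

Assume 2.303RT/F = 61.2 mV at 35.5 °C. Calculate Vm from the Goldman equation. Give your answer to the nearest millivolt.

-55 mV

Vm = 61.2 · log₁₀[(Σ P·[cation]ₒ + Σ P·[anion]ᵢ) / (Σ P·[cation]ᵢ + Σ P·[anion]ₒ)]
Numerator = 1×8.79 + 0.043×112 = 13.61
Denominator = 1×108 + 0.043×26.0 = 109.1
Vm = 61.2 · log₁₀(0.12469) = 61.2 × (-0.9042) = -55.33 mV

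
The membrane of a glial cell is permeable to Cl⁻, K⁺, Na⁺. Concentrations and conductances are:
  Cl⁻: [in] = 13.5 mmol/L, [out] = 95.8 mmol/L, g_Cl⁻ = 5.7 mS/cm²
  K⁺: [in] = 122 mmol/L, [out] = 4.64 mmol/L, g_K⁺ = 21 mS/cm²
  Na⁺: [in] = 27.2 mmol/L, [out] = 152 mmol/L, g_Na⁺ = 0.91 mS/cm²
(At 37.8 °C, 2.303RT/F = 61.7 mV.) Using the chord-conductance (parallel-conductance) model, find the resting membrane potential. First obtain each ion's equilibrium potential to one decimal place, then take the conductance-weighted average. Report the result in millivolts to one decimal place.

-75.9 mV

E_Cl⁻ = (61.7/-1)·log₁₀(95.8/13.5) = -52.5 mV
E_K⁺ = (61.7/1)·log₁₀(4.64/122) = -87.6 mV
E_Na⁺ = (61.7/1)·log₁₀(152/27.2) = 46.1 mV
Vm = (Σ gᵢEᵢ)/(Σ gᵢ) = (5.7·-52.5 + 21·-87.6 + 0.91·46.1) / (5.7 + 21 + 0.91)
= -2096.90 / 27.61 = -75.95 mV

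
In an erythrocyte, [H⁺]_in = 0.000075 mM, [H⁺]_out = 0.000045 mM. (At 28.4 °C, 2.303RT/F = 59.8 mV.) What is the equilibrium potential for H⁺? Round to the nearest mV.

-13 mV

E = (59.8/z) · log₁₀([H⁺]_out/[H⁺]_in) with z = +1.
= (59.8/1) · log₁₀(0.000045/0.000075) = 59.80 · log₁₀(0.6)
= 59.80 · (-0.2218) = -13.27 mV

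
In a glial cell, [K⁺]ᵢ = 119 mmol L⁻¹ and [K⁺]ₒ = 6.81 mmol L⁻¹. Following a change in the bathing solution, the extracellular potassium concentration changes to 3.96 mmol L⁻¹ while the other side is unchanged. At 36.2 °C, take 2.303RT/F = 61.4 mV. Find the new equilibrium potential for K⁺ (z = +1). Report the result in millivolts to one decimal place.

After the shift: [K⁺]_out = 3.96, [K⁺]_in = 119 mmol L⁻¹.
E_new = (61.4/1)·log₁₀(3.96/119) = 61.40 · (-1.4779) = -90.74 mV

-90.7 mV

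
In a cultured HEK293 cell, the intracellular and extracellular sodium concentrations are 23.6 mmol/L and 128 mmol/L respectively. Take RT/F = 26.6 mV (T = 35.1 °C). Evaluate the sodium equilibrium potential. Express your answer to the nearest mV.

45 mV

E = (26.6/z) · ln([Na⁺]_out/[Na⁺]_in) with z = +1.
= (26.6/1) · ln(128/23.6) = 26.60 · ln(5.424)
= 26.60 · (1.6908) = 44.97 mV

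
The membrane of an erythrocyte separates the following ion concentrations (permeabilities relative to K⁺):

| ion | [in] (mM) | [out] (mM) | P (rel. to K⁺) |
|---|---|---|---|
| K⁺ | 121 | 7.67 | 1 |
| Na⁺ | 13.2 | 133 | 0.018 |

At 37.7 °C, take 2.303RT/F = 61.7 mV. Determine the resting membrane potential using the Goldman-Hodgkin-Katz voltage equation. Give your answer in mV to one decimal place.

-66.7 mV

Vm = 61.7 · log₁₀[(Σ P·[cation]ₒ + Σ P·[anion]ᵢ) / (Σ P·[cation]ᵢ + Σ P·[anion]ₒ)]
Numerator = 1×7.67 + 0.018×133 = 10.06
Denominator = 1×121 + 0.018×13.2 = 121.2
Vm = 61.7 · log₁₀(0.083011) = 61.7 × (-1.0809) = -66.69 mV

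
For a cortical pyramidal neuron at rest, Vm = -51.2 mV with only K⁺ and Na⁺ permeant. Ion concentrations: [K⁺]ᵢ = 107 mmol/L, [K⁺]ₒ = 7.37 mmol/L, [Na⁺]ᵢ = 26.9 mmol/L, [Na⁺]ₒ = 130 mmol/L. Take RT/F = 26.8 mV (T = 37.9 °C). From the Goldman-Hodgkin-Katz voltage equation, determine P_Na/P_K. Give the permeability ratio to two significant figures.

Let α = P_Na/P_K. GHK: Vm = 26.8·ln[(Kₒ + α·Naₒ)/(Kᵢ + α·Naᵢ)].
e^(Vm/26.8) = e^(-51.2/26.8) = 0.14801
So 0.14801·(Kᵢ + α·Naᵢ) = Kₒ + α·Naₒ → α = (0.14801·107.0 − 7.37) / (130.0 − 0.14801·26.9)
α = (15.84 − 7.37) / (130.0 − 3.982) = 8.468/126 = 0.06719

0.067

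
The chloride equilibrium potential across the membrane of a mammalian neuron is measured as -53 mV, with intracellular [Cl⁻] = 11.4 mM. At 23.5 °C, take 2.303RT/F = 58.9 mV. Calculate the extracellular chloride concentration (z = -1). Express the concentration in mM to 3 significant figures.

Nernst: E = (58.9/-1) · log₁₀([out]/[in]), so log₁₀([out]/[in]) = -53.0 × -1 / 58.9 = 0.8998.
[out]/[in] = 10^(0.8998) = 7.94.
[out] = 7.94 × 11.4 = 90.52 mM.

90.5 mM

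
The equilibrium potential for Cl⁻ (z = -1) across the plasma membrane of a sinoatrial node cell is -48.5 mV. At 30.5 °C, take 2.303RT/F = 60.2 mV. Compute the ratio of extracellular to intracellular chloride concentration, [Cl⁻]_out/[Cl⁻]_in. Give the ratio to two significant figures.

6.4

log₁₀([out]/[in]) = E·z/(60.2) = -48.5 × -1 / 60.2 = 0.8056
[out]/[in] = 10^(0.8056) = 6.392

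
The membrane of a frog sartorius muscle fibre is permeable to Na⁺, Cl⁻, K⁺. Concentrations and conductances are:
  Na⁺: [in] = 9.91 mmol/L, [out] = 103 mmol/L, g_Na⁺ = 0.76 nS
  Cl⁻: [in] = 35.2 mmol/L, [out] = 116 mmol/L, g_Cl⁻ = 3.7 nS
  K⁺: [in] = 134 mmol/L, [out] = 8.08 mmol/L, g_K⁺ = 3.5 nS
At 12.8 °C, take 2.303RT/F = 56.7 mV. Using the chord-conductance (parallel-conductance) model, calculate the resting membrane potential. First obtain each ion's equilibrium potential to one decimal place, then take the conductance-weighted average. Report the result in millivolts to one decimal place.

E_Na⁺ = (56.7/1)·log₁₀(103/9.91) = 57.7 mV
E_Cl⁻ = (56.7/-1)·log₁₀(116/35.2) = -29.4 mV
E_K⁺ = (56.7/1)·log₁₀(8.08/134) = -69.2 mV
Vm = (Σ gᵢEᵢ)/(Σ gᵢ) = (0.76·57.7 + 3.7·-29.4 + 3.5·-69.2) / (0.76 + 3.7 + 3.5)
= -307.13 / 7.96 = -38.58 mV

-38.6 mV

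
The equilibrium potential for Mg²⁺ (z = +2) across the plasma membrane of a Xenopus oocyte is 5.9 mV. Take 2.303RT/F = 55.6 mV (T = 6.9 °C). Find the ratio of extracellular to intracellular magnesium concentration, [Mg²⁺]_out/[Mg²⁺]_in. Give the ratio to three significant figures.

1.63

log₁₀([out]/[in]) = E·z/(55.6) = 5.9 × 2 / 55.6 = 0.2122
[out]/[in] = 10^(0.2122) = 1.63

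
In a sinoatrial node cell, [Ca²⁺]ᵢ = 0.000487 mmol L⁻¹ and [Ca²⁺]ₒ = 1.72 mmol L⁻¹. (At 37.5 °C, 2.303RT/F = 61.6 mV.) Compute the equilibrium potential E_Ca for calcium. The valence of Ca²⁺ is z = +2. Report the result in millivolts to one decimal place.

109.3 mV

E = (61.6/z) · log₁₀([Ca²⁺]_out/[Ca²⁺]_in) with z = +2.
= (61.6/2) · log₁₀(1.72/0.000487) = 30.80 · log₁₀(3532)
= 30.80 · (3.5480) = 109.28 mV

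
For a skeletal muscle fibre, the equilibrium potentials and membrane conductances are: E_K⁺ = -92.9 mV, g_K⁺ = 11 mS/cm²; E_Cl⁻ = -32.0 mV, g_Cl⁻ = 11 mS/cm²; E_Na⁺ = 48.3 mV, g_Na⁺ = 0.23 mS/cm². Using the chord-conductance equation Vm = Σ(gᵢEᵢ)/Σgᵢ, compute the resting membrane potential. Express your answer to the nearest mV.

-61 mV

Σ gᵢEᵢ = 11·(-92.9) + 11·(-32.0) + 0.23·(48.3) = -1362.79
Σ gᵢ = 11 + 11 + 0.23 = 22.23
Vm = -1362.79 / 22.23 = -61.30 mV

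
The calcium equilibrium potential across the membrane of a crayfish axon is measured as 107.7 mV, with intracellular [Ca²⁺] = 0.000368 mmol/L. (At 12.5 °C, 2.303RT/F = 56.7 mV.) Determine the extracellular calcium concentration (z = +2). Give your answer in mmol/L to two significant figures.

2.3 mmol/L

Nernst: E = (56.7/2) · log₁₀([out]/[in]), so log₁₀([out]/[in]) = 107.7 × 2 / 56.7 = 3.7989.
[out]/[in] = 10^(3.7989) = 6294.
[out] = 6294 × 0.000368 = 2.316 mmol/L.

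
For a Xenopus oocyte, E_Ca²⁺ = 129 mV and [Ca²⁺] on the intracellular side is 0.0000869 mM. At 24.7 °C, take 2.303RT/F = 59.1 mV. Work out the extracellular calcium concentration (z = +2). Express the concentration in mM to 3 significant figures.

Nernst: E = (59.1/2) · log₁₀([out]/[in]), so log₁₀([out]/[in]) = 129.0 × 2 / 59.1 = 4.3655.
[out]/[in] = 10^(4.3655) = 2.32e+04.
[out] = 2.32e+04 × 0.0000869 = 2.016 mM.

2.02 mM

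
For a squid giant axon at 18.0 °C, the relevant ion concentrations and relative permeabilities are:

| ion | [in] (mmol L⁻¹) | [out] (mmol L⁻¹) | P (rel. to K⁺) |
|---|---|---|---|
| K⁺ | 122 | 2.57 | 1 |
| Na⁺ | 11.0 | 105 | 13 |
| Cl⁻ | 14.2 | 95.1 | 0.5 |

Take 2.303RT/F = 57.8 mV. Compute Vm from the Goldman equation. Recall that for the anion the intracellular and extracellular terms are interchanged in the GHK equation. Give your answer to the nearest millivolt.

Vm = 57.8 · log₁₀[(Σ P·[cation]ₒ + Σ P·[anion]ᵢ) / (Σ P·[cation]ᵢ + Σ P·[anion]ₒ)]
Numerator = 1×2.57 + 13×105 + 0.5×14.2 = 1375
Denominator = 1×122 + 13×11.0 + 0.5×95.1 = 312.6
Vm = 57.8 · log₁₀(4.3982) = 57.8 × (0.6433) = 37.18 mV

37 mV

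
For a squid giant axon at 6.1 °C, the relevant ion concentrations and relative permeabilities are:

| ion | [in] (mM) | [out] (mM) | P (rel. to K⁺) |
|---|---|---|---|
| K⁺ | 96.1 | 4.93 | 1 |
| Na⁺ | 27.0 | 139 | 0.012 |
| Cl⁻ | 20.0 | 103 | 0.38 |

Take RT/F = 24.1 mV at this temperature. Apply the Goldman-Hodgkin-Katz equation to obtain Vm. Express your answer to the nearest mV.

Vm = 24.1 · ln[(Σ P·[cation]ₒ + Σ P·[anion]ᵢ) / (Σ P·[cation]ᵢ + Σ P·[anion]ₒ)]
Numerator = 1×4.93 + 0.012×139 + 0.38×20.0 = 14.2
Denominator = 1×96.1 + 0.012×27.0 + 0.38×103 = 135.6
Vm = 24.1 · ln(0.10473) = 24.1 × (-2.2563) = -54.38 mV

-54 mV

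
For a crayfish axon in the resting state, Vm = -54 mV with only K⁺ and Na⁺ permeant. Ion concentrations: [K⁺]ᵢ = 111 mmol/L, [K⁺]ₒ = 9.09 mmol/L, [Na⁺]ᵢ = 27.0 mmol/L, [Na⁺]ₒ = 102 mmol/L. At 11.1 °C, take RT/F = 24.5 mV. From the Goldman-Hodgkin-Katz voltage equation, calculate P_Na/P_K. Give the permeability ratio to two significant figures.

0.032

Let α = P_Na/P_K. GHK: Vm = 24.5·ln[(Kₒ + α·Naₒ)/(Kᵢ + α·Naᵢ)].
e^(Vm/24.5) = e^(-54.0/24.5) = 0.11035
So 0.11035·(Kᵢ + α·Naᵢ) = Kₒ + α·Naₒ → α = (0.11035·111.0 − 9.09) / (102.0 − 0.11035·27.0)
α = (12.25 − 9.09) / (102.0 − 2.979) = 3.159/99.02 = 0.0319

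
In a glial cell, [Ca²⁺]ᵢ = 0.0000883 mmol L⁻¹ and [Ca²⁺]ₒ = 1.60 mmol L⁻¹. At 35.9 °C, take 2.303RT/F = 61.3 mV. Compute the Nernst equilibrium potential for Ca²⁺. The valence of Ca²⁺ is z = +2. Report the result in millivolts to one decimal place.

E = (61.3/z) · log₁₀([Ca²⁺]_out/[Ca²⁺]_in) with z = +2.
= (61.3/2) · log₁₀(1.60/0.0000883) = 30.65 · log₁₀(1.812e+04)
= 30.65 · (4.2582) = 130.51 mV

130.5 mV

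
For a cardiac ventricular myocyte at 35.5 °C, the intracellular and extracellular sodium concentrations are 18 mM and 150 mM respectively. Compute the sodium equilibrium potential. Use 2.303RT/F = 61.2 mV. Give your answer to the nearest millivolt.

56 mV

E = (61.2/z) · log₁₀([Na⁺]_out/[Na⁺]_in) with z = +1.
= (61.2/1) · log₁₀(150/18) = 61.20 · log₁₀(8.333)
= 61.20 · (0.9208) = 56.35 mV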